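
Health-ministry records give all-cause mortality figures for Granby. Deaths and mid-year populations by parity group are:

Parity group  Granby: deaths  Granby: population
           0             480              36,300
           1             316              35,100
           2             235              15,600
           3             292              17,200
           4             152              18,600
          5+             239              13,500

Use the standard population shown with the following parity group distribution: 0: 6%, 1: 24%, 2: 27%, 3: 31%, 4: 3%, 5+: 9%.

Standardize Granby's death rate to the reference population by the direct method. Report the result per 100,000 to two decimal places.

Parity-specific rates per 100,000 for Granby: 1322.31, 900.28, 1506.41, 1697.67, 817.20, 1770.37.
Standard weights: 0.06, 0.24, 0.27, 0.31, 0.03, 0.09.
Standardized rate: 0.0600×1322.31 + 0.2400×900.28 + 0.2700×1506.41 + 0.3100×1697.67 + 0.0300×817.20 + 0.0900×1770.37 = 1412.2665 per 100,000.

1412.27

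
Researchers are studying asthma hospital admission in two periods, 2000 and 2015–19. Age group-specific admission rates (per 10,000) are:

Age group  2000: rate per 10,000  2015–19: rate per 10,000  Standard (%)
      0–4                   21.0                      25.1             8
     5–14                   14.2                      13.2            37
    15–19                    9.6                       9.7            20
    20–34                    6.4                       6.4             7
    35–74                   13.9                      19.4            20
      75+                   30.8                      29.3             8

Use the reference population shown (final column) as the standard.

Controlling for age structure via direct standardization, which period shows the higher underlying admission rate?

2015–19

Standard weights: 0.08, 0.37, 0.20, 0.07, 0.20, 0.08.
2000: 0.0800×21.0 + 0.3700×14.2 + 0.2000×9.6 + 0.0700×6.4 + 0.2000×13.9 + 0.0800×30.8 = 14.5460 per 10,000.
2015–19: 0.0800×25.1 + 0.3700×13.2 + 0.2000×9.7 + 0.0700×6.4 + 0.2000×19.4 + 0.0800×29.3 = 15.5040 per 10,000.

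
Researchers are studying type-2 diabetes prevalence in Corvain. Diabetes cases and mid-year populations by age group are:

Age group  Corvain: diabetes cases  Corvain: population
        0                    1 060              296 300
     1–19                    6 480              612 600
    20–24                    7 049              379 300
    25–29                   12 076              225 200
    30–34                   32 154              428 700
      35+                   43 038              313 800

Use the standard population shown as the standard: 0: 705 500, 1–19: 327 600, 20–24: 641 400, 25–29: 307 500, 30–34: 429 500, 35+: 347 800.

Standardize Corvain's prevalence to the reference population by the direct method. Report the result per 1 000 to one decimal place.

41.4

Age-specific rates per 1 000 for Corvain: 3.577, 10.578, 18.584, 53.623, 75.003, 137.151.
Standard total = 2 759 300; weights = 0.2557, 0.1187, 0.2325, 0.1114, 0.1557, 0.1260.
Standardized rate: 0.2557×3.577 + 0.1187×10.578 + 0.2325×18.584 + 0.1114×53.623 + 0.1557×75.003 + 0.1260×137.151 = 41.4284 per 1 000.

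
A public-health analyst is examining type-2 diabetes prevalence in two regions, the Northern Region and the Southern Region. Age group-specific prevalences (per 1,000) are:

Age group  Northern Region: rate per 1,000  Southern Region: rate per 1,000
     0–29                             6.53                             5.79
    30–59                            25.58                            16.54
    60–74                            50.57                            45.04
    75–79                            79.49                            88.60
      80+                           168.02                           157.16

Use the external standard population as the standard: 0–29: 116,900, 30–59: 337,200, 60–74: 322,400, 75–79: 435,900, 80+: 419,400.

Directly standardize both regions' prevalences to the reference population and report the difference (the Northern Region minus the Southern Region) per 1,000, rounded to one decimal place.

Standard total = 1,631,800; weights = 0.0716, 0.2066, 0.1976, 0.2671, 0.2570.
The Northern Region: 0.0716×6.53 + 0.2066×25.58 + 0.1976×50.57 + 0.2671×79.49 + 0.2570×168.02 = 80.1630 per 1,000.
The Southern Region: 0.0716×5.79 + 0.2066×16.54 + 0.1976×45.04 + 0.2671×88.60 + 0.2570×157.16 = 76.7917 per 1,000.
Difference = 80.1630 − 76.7917 = 3.3713.

3.4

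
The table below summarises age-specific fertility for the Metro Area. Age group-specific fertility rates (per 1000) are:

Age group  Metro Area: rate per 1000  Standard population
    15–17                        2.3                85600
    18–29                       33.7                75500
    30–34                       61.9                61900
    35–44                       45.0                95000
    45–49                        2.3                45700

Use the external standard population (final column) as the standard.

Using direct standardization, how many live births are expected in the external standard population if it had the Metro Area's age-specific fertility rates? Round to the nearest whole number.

Expected live births = Σ (standard pop × age-specific rate ÷ 1000)
= 85600×2.3/1000 + 75500×33.7/1000 + 61900×61.9/1000 + 95000×45.0/1000 + 45700×2.3/1000
= 196.88 + 2544.35 + 3831.61 + 4275.00 + 105.11 = 10952.95.

10953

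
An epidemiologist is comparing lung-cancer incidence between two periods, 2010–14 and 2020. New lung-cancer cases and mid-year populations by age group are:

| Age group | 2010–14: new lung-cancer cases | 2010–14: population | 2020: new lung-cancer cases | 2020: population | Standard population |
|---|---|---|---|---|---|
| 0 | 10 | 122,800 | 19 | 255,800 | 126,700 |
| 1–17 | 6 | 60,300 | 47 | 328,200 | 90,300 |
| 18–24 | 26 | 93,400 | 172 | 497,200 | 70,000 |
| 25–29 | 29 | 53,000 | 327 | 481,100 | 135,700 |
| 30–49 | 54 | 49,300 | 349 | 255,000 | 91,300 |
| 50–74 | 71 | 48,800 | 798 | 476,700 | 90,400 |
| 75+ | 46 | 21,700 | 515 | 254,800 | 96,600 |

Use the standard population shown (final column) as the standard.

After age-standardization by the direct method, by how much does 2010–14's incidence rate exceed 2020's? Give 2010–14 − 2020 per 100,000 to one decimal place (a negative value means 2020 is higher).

Age-specific rates per 100,000 for 2010–14: 8.14, 9.95, 27.84, 54.72, 109.53, 145.49, 211.98.
For 2020: 7.43, 14.32, 34.59, 67.97, 136.86, 167.40, 202.12.
Standard total = 701,000; weights = 0.1807, 0.1288, 0.0999, 0.1936, 0.1302, 0.1290, 0.1378.
2010–14: 0.1807×8.14 + 0.1288×9.95 + 0.0999×27.84 + 0.1936×54.72 + 0.1302×109.53 + 0.1290×145.49 + 0.1378×211.98 = 78.3656 per 100,000.
2020: 0.1807×7.43 + 0.1288×14.32 + 0.0999×34.59 + 0.1936×67.97 + 0.1302×136.86 + 0.1290×167.40 + 0.1378×202.12 = 87.0650 per 100,000.
Difference = 78.3656 − 87.0650 = -8.6994.

-8.7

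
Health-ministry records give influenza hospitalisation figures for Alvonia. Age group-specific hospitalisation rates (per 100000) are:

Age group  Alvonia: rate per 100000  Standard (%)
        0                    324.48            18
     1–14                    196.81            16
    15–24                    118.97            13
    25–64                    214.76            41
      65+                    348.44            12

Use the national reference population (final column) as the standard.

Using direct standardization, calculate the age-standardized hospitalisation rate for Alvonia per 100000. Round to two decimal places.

Standard weights: 0.18, 0.16, 0.13, 0.41, 0.12.
Standardized rate: 0.1800×324.48 + 0.1600×196.81 + 0.1300×118.97 + 0.4100×214.76 + 0.1200×348.44 = 235.2265 per 100000.

235.23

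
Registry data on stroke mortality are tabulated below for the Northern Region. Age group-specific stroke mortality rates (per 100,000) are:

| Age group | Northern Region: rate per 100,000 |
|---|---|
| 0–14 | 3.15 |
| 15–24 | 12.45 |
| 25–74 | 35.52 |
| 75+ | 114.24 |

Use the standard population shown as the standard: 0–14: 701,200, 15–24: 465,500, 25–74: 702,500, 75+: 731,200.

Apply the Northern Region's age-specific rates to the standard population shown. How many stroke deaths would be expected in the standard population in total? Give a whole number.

1165

Expected stroke deaths = Σ (standard pop × age-specific rate ÷ 100,000)
= 701,200×3.15/100,000 + 465,500×12.45/100,000 + 702,500×35.52/100,000 + 731,200×114.24/100,000
= 22.09 + 57.95 + 249.53 + 835.32 = 1164.89.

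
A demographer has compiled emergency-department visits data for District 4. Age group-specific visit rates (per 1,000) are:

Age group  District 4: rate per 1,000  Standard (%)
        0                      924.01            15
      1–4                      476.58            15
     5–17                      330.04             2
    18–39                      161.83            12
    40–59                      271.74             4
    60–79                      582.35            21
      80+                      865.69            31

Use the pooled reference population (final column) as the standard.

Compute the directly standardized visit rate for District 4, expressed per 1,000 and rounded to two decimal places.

637.64

Standard weights: 0.15, 0.15, 0.02, 0.12, 0.04, 0.21, 0.31.
Standardized rate: 0.1500×924.01 + 0.1500×476.58 + 0.0200×330.04 + 0.1200×161.83 + 0.0400×271.74 + 0.2100×582.35 + 0.3100×865.69 = 637.6359 per 1,000.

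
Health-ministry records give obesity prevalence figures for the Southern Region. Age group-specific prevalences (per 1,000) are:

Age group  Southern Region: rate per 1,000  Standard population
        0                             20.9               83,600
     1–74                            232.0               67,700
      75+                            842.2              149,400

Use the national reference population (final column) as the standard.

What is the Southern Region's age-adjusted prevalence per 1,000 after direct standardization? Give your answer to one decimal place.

476.5

Standard total = 300,700; weights = 0.2780, 0.2251, 0.4968.
Standardized rate: 0.2780×20.9 + 0.2251×232.0 + 0.4968×842.2 = 476.4826 per 1,000.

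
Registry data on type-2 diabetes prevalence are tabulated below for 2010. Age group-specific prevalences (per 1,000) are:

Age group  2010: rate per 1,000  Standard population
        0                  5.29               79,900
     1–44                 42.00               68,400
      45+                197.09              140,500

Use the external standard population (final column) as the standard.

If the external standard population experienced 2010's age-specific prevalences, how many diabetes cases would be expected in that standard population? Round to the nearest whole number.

Expected diabetes cases = Σ (standard pop × age-specific rate ÷ 1,000)
= 79,900×5.29/1,000 + 68,400×42.00/1,000 + 140,500×197.09/1,000
= 422.67 + 2872.80 + 27691.15 = 30986.62.

30987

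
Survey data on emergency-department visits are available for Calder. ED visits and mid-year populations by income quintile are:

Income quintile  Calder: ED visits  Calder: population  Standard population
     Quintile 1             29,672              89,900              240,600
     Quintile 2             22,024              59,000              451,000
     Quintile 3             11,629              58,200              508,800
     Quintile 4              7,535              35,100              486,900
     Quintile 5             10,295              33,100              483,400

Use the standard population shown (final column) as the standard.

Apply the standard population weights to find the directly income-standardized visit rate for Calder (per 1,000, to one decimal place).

Income-specific rates per 1,000 for Calder: 330.056, 373.288, 199.811, 214.672, 311.027.
Standard total = 2,170,700; weights = 0.1108, 0.2078, 0.2344, 0.2243, 0.2227.
Standardized rate: 0.1108×330.056 + 0.2078×373.288 + 0.2344×199.811 + 0.2243×214.672 + 0.2227×311.027 = 278.3907 per 1,000.

278.4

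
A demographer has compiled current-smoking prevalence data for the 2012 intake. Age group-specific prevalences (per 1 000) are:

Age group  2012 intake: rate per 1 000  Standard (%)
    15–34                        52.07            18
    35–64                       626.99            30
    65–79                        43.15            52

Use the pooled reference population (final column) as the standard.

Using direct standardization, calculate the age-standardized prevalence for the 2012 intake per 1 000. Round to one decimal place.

219.9

Standard weights: 0.18, 0.30, 0.52.
Standardized rate: 0.1800×52.07 + 0.3000×626.99 + 0.5200×43.15 = 219.9076 per 1 000.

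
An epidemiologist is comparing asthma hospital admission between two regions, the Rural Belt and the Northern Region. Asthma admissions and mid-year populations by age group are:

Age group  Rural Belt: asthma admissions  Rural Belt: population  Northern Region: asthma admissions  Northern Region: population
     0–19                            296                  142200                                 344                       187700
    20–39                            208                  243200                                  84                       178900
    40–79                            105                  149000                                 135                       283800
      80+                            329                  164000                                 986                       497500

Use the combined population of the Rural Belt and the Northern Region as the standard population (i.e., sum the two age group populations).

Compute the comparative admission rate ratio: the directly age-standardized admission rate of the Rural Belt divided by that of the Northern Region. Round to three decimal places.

Age-specific rates per 10000 for the Rural Belt: 20.82, 8.55, 7.05, 20.06.
For the Northern Region: 18.33, 4.70, 4.76, 19.82.
Combined standard total = 1846300; weights = 0.1787, 0.2286, 0.2344, 0.3583.
The Rural Belt: 0.1787×20.82 + 0.2286×8.55 + 0.2344×7.05 + 0.3583×20.06 = 14.5141 per 10000.
The Northern Region: 0.1787×18.33 + 0.2286×4.70 + 0.2344×4.76 + 0.3583×19.82 = 12.5641 per 10000.
Ratio = 14.5141 ÷ 12.5641 = 1.15521.

1.155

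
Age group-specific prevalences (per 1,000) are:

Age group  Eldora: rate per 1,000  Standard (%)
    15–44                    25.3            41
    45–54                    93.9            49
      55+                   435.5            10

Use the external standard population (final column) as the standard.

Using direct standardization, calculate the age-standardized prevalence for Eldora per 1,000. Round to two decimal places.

99.93

Standard weights: 0.41, 0.49, 0.10.
Standardized rate: 0.4100×25.3 + 0.4900×93.9 + 0.1000×435.5 = 99.9340 per 1,000.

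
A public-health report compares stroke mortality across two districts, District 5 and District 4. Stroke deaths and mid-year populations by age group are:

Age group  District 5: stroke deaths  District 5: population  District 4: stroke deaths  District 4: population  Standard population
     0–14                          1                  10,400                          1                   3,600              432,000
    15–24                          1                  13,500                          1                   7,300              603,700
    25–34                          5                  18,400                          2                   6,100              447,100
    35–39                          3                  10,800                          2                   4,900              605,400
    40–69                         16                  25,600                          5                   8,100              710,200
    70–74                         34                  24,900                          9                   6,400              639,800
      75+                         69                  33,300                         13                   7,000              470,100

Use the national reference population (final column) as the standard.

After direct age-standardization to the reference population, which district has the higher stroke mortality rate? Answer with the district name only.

District 4

Age-specific rates per 100,000 for District 5: 9.62, 7.41, 27.17, 27.78, 62.50, 136.55, 207.21.
For District 4: 27.78, 13.70, 32.79, 40.82, 61.73, 140.62, 185.71.
Standard total = 3,908,300; weights = 0.1105, 0.1545, 0.1144, 0.1549, 0.1817, 0.1637, 0.1203.
District 5: 0.1105×9.62 + 0.1545×7.41 + 0.1144×27.17 + 0.1549×27.78 + 0.1817×62.50 + 0.1637×136.55 + 0.1203×207.21 = 68.2521 per 100,000.
District 4: 0.1105×27.78 + 0.1545×13.70 + 0.1144×32.79 + 0.1549×40.82 + 0.1817×61.73 + 0.1637×140.62 + 0.1203×185.71 = 71.8355 per 100,000.
The crude rates (94.23 vs 76.04) would put District 5 higher, but that reflects its age composition; once standardized to a common age structure, District 4 has the higher underlying rate.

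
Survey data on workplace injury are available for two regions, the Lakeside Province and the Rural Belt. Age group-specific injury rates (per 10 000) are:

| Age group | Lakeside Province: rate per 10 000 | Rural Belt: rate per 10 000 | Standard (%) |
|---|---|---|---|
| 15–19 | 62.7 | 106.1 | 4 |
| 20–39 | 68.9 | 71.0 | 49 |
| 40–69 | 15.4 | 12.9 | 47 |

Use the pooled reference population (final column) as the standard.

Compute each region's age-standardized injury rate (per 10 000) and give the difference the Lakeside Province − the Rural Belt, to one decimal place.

Standard weights: 0.04, 0.49, 0.47.
The Lakeside Province: 0.0400×62.7 + 0.4900×68.9 + 0.4700×15.4 = 43.5070 per 10 000.
The Rural Belt: 0.0400×106.1 + 0.4900×71.0 + 0.4700×12.9 = 45.0970 per 10 000.
Difference = 43.5070 − 45.0970 = -1.5900.

-1.6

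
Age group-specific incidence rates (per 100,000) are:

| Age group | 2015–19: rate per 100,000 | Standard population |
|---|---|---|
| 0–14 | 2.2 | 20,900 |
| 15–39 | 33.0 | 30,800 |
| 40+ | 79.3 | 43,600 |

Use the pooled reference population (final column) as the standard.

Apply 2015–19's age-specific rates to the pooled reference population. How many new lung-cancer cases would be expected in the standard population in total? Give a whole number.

Expected new lung-cancer cases = Σ (standard pop × age-specific rate ÷ 100,000)
= 20,900×2.2/100,000 + 30,800×33.0/100,000 + 43,600×79.3/100,000
= 0.46 + 10.16 + 34.57 = 45.20.

45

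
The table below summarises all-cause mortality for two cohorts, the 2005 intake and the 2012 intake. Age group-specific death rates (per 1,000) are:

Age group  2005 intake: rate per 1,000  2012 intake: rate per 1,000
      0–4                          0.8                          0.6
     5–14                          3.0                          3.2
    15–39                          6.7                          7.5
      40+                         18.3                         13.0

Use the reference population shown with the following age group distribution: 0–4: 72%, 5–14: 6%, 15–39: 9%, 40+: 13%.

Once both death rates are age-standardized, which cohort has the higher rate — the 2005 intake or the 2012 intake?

2005 intake

Standard weights: 0.72, 0.06, 0.09, 0.13.
The 2005 intake: 0.7200×0.8 + 0.0600×3.0 + 0.0900×6.7 + 0.1300×18.3 = 3.7380 per 1,000.
The 2012 intake: 0.7200×0.6 + 0.0600×3.2 + 0.0900×7.5 + 0.1300×13.0 = 2.9890 per 1,000.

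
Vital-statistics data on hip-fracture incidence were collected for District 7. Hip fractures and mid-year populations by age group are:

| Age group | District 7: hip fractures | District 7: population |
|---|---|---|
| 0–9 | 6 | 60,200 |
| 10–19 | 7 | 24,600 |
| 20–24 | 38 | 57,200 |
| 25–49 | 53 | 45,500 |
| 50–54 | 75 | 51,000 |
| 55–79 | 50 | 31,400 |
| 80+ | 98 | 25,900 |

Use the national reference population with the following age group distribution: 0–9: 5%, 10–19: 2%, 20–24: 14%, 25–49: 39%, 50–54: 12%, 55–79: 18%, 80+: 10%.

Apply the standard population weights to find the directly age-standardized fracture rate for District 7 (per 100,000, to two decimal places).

Age-specific rates per 100,000 for District 7: 9.97, 28.46, 66.43, 116.48, 147.06, 159.24, 378.38.
Standard weights: 0.05, 0.02, 0.14, 0.39, 0.12, 0.18, 0.10.
Standardized rate: 0.0500×9.97 + 0.0200×28.46 + 0.1400×66.43 + 0.3900×116.48 + 0.1200×147.06 + 0.1800×159.24 + 0.1000×378.38 = 139.9440 per 100,000.

139.94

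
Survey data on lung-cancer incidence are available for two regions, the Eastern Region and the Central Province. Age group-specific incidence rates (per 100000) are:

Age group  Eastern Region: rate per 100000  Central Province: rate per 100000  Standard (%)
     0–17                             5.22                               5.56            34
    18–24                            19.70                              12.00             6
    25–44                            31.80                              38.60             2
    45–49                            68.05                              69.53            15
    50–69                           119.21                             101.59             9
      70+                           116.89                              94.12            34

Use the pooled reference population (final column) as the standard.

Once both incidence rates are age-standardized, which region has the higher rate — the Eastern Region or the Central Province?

Standard weights: 0.34, 0.06, 0.02, 0.15, 0.09, 0.34.
The Eastern Region: 0.3400×5.22 + 0.0600×19.70 + 0.0200×31.80 + 0.1500×68.05 + 0.0900×119.21 + 0.3400×116.89 = 64.2718 per 100000.
The Central Province: 0.3400×5.56 + 0.0600×12.00 + 0.0200×38.60 + 0.1500×69.53 + 0.0900×101.59 + 0.3400×94.12 = 54.9558 per 100000.

Eastern Region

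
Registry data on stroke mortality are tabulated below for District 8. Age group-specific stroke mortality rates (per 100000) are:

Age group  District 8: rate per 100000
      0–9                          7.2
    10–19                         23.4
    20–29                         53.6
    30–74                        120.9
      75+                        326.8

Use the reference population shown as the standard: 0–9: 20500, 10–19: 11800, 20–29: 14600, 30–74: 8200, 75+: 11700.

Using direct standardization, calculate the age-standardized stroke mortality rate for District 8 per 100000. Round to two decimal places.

90.14

Standard total = 66800; weights = 0.3069, 0.1766, 0.2186, 0.1228, 0.1751.
Standardized rate: 0.3069×7.2 + 0.1766×23.4 + 0.2186×53.6 + 0.1228×120.9 + 0.1751×326.8 = 90.1380 per 100000.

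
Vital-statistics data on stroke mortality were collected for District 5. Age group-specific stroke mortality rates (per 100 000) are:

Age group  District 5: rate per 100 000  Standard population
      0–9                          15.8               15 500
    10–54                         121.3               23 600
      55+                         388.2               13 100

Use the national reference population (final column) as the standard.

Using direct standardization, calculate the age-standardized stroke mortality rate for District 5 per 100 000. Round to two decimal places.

156.95

Standard total = 52 200; weights = 0.2969, 0.4521, 0.2510.
Standardized rate: 0.2969×15.8 + 0.4521×121.3 + 0.2510×388.2 = 156.9540 per 100 000.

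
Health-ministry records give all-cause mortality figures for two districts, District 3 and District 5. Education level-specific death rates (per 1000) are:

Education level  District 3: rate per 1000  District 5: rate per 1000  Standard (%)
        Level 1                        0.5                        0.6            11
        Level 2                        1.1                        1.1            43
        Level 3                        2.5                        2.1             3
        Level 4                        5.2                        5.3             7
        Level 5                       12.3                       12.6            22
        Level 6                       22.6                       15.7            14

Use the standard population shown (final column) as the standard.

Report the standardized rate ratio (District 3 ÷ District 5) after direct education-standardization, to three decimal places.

Standard weights: 0.11, 0.43, 0.03, 0.07, 0.22, 0.14.
District 3: 0.1100×0.5 + 0.4300×1.1 + 0.0300×2.5 + 0.0700×5.2 + 0.2200×12.3 + 0.1400×22.6 = 6.8370 per 1000.
District 5: 0.1100×0.6 + 0.4300×1.1 + 0.0300×2.1 + 0.0700×5.3 + 0.2200×12.6 + 0.1400×15.7 = 5.9430 per 1000.
Ratio = 6.8370 ÷ 5.9430 = 1.15043.

1.150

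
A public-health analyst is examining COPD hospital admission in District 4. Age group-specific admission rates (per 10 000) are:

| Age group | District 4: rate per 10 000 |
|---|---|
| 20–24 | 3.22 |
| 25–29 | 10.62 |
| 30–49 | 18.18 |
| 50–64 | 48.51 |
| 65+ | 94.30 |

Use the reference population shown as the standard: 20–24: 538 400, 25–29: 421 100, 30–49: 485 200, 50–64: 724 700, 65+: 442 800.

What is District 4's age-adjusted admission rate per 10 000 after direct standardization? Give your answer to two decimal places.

Standard total = 2 612 200; weights = 0.2061, 0.1612, 0.1857, 0.2774, 0.1695.
Standardized rate: 0.2061×3.22 + 0.1612×10.62 + 0.1857×18.18 + 0.2774×48.51 + 0.1695×94.30 = 35.1956 per 10 000.

35.20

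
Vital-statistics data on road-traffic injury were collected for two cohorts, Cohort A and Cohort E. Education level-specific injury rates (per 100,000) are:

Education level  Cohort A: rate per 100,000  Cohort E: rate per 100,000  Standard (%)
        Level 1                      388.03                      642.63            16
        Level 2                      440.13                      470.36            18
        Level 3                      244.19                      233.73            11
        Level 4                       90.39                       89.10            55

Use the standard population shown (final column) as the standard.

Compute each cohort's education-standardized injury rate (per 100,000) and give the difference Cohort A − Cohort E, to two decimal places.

-44.32

Standard weights: 0.16, 0.18, 0.11, 0.55.
Cohort A: 0.1600×388.03 + 0.1800×440.13 + 0.1100×244.19 + 0.5500×90.39 = 217.8836 per 100,000.
Cohort E: 0.1600×642.63 + 0.1800×470.36 + 0.1100×233.73 + 0.5500×89.10 = 262.2009 per 100,000.
Difference = 217.8836 − 262.2009 = -44.3173.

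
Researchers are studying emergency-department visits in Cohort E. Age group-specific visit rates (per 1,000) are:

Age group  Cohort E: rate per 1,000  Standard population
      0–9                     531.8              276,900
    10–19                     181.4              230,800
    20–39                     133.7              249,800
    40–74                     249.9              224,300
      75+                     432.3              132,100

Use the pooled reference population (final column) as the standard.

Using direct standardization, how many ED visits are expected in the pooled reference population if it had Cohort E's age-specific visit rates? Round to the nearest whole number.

335680

Expected ED visits = Σ (standard pop × age-specific rate ÷ 1,000)
= 276,900×531.8/1,000 + 230,800×181.4/1,000 + 249,800×133.7/1,000 + 224,300×249.9/1,000 + 132,100×432.3/1,000
= 147255.42 + 41867.12 + 33398.26 + 56052.57 + 57106.83 = 335680.20.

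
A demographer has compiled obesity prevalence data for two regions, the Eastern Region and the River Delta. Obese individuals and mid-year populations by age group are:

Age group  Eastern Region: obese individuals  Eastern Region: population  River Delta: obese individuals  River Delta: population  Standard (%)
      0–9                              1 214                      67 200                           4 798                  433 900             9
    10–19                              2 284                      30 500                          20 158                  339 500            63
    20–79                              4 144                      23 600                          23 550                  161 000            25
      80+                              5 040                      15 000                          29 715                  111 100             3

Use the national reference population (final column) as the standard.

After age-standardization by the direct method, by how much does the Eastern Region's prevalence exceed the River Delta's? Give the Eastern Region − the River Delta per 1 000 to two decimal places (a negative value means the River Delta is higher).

19.79

Age-specific rates per 1 000 for the Eastern Region: 18.065, 74.885, 175.593, 336.000.
For the River Delta: 11.058, 59.376, 146.273, 267.462.
Standard weights: 0.09, 0.63, 0.25, 0.03.
The Eastern Region: 0.0900×18.065 + 0.6300×74.885 + 0.2500×175.593 + 0.0300×336.000 = 102.7819 per 1 000.
The River Delta: 0.0900×11.058 + 0.6300×59.376 + 0.2500×146.273 + 0.0300×267.462 = 82.9940 per 1 000.
Difference = 102.7819 − 82.9940 = 19.7879.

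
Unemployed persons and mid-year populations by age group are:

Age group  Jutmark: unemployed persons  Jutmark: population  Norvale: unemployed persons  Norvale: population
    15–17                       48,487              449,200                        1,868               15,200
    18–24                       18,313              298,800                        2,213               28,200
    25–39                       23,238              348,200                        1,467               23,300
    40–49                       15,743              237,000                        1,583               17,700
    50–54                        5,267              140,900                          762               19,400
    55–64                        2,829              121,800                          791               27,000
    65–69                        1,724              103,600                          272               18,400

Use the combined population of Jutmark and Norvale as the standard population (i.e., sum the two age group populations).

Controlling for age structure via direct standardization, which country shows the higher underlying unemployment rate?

Norvale

Age-specific rates per 1,000 for Jutmark: 107.941, 61.288, 66.738, 66.426, 37.381, 23.227, 16.641.
For Norvale: 122.895, 78.475, 62.961, 89.435, 39.278, 29.296, 14.783.
Combined standard total = 1,848,700; weights = 0.2512, 0.1769, 0.2010, 0.1378, 0.0867, 0.0805, 0.0660.
Jutmark: 0.2512×107.941 + 0.1769×61.288 + 0.2010×66.738 + 0.1378×66.426 + 0.0867×37.381 + 0.0805×23.227 + 0.0660×16.641 = 66.7276 per 1,000.
Norvale: 0.2512×122.895 + 0.1769×78.475 + 0.2010×62.961 + 0.1378×89.435 + 0.0867×39.278 + 0.0805×29.296 + 0.0660×14.783 = 76.4656 per 1,000.
The crude rates (68.02 vs 60.03) would put Jutmark higher, but that reflects its age composition; once standardized to a common age structure, Norvale has the higher underlying rate.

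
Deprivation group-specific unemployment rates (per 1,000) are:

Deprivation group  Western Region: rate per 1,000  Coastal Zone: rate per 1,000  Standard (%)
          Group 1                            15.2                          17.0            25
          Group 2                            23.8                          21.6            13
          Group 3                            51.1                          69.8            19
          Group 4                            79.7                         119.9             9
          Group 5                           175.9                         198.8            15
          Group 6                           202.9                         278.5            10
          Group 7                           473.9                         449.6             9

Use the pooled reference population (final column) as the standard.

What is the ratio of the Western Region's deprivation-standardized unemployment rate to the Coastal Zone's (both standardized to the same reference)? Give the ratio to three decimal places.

Standard weights: 0.25, 0.13, 0.19, 0.09, 0.15, 0.10, 0.09.
The Western Region: 0.2500×15.2 + 0.1300×23.8 + 0.1900×51.1 + 0.0900×79.7 + 0.1500×175.9 + 0.1000×202.9 + 0.0900×473.9 = 113.1020 per 1,000.
The Coastal Zone: 0.2500×17.0 + 0.1300×21.6 + 0.1900×69.8 + 0.0900×119.9 + 0.1500×198.8 + 0.1000×278.5 + 0.0900×449.6 = 129.2450 per 1,000.
Ratio = 113.1020 ÷ 129.2450 = 0.87510.

0.875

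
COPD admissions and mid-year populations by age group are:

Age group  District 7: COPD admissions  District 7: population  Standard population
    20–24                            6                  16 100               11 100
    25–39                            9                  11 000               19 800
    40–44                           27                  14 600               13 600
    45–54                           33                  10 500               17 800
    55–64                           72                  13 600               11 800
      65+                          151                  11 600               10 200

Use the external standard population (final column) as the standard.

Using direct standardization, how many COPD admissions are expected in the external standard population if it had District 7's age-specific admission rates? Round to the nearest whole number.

Age-specific rates per 10 000 for District 7: 3.73, 8.18, 18.49, 31.43, 52.94, 130.17.
Expected COPD admissions = Σ (standard pop × age-specific rate ÷ 10 000)
= 11 100×3.73/10 000 + 19 800×8.18/10 000 + 13 600×18.49/10 000 + 17 800×31.43/10 000 + 11 800×52.94/10 000 + 10 200×130.17/10 000
= 4.14 + 16.20 + 25.15 + 55.94 + 62.47 + 132.78 = 296.68.

297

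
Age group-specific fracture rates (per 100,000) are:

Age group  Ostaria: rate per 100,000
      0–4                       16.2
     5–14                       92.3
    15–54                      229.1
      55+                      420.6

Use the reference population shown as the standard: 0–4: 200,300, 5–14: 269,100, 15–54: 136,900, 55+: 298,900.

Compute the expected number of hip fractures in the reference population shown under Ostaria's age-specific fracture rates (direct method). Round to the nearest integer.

Expected hip fractures = Σ (standard pop × age-specific rate ÷ 100,000)
= 200,300×16.2/100,000 + 269,100×92.3/100,000 + 136,900×229.1/100,000 + 298,900×420.6/100,000
= 32.45 + 248.38 + 313.64 + 1257.17 = 1851.64.

1852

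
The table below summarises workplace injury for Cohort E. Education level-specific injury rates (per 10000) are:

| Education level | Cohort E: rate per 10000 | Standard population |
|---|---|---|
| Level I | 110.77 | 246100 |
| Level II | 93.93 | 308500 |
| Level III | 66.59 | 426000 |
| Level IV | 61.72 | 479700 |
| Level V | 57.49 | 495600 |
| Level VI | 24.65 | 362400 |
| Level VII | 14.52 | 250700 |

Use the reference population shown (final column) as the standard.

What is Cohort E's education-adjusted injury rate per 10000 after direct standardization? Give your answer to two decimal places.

60.44

Standard total = 2569000; weights = 0.0958, 0.1201, 0.1658, 0.1867, 0.1929, 0.1411, 0.0976.
Standardized rate: 0.0958×110.77 + 0.1201×93.93 + 0.1658×66.59 + 0.1867×61.72 + 0.1929×57.49 + 0.1411×24.65 + 0.0976×14.52 = 60.4429 per 10000.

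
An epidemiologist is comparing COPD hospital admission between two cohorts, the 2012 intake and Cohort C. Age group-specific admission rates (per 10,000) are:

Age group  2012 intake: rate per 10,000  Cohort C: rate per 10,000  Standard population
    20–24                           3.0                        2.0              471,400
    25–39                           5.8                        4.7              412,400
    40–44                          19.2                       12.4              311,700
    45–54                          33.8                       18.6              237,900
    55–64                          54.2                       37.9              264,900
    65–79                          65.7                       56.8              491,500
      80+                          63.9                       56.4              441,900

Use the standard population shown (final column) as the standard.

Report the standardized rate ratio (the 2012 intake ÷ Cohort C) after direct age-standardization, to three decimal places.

1.252

Standard total = 2,631,700; weights = 0.1791, 0.1567, 0.1184, 0.0904, 0.1007, 0.1868, 0.1679.
The 2012 intake: 0.1791×3.0 + 0.1567×5.8 + 0.1184×19.2 + 0.0904×33.8 + 0.1007×54.2 + 0.1868×65.7 + 0.1679×63.9 = 35.2313 per 10,000.
Cohort C: 0.1791×2.0 + 0.1567×4.7 + 0.1184×12.4 + 0.0904×18.6 + 0.1007×37.9 + 0.1868×56.8 + 0.1679×56.4 = 28.1382 per 10,000.
Ratio = 35.2313 ÷ 28.1382 = 1.25208.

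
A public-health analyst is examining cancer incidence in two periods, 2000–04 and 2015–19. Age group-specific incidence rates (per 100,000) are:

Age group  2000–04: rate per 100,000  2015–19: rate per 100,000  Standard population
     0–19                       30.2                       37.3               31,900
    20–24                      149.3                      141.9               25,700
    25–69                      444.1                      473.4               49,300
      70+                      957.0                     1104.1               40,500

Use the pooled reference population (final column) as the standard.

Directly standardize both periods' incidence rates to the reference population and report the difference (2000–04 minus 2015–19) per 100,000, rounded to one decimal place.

Standard total = 147,400; weights = 0.2164, 0.1744, 0.3345, 0.2748.
2000–04: 0.2164×30.2 + 0.1744×149.3 + 0.3345×444.1 + 0.2748×957.0 = 444.0503 per 100,000.
2015–19: 0.2164×37.3 + 0.1744×141.9 + 0.3345×473.4 + 0.2748×1104.1 = 494.5140 per 100,000.
Difference = 444.0503 − 494.5140 = -50.4637.

-50.5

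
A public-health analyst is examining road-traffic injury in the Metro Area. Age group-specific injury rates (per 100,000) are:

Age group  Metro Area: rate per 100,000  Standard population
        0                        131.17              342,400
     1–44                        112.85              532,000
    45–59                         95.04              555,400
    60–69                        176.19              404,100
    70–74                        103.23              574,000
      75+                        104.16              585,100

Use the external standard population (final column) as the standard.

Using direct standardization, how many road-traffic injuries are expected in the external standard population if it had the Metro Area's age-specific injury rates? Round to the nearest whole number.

Expected road-traffic injuries = Σ (standard pop × age-specific rate ÷ 100,000)
= 342,400×131.17/100,000 + 532,000×112.85/100,000 + 555,400×95.04/100,000 + 404,100×176.19/100,000 + 574,000×103.23/100,000 + 585,100×104.16/100,000
= 449.13 + 600.36 + 527.85 + 711.98 + 592.54 + 609.44 = 3491.30.

3491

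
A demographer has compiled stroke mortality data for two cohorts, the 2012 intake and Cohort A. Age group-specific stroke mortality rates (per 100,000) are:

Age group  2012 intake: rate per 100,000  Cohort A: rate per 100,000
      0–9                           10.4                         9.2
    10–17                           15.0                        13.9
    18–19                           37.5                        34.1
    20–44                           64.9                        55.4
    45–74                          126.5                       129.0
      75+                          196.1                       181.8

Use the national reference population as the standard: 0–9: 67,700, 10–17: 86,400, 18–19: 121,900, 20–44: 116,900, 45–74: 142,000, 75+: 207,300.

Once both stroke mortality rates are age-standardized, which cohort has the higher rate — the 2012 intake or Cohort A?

Standard total = 742,200; weights = 0.0912, 0.1164, 0.1642, 0.1575, 0.1913, 0.2793.
The 2012 intake: 0.0912×10.4 + 0.1164×15.0 + 0.1642×37.5 + 0.1575×64.9 + 0.1913×126.5 + 0.2793×196.1 = 98.0499 per 100,000.
Cohort A: 0.0912×9.2 + 0.1164×13.9 + 0.1642×34.1 + 0.1575×55.4 + 0.1913×129.0 + 0.2793×181.8 = 92.2420 per 100,000.

2012 intake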